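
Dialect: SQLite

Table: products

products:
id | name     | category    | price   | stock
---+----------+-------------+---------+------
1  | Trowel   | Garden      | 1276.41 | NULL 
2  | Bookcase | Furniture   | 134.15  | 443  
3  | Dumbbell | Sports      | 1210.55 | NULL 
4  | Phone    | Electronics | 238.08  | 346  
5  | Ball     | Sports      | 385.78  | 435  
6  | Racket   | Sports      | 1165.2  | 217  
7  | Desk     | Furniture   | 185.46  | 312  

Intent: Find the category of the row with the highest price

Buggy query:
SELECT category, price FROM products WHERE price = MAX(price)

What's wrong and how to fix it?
Bug: MAX(price) is an aggregate and cannot be used directly in WHERE

Fix: Wrap MAX in a scalar subquery so WHERE compares against a single value

Corrected query:
SELECT category, price FROM products WHERE price = (SELECT MAX(price) FROM products)

Result:
category | price  
---------+--------
Garden   | 1276.41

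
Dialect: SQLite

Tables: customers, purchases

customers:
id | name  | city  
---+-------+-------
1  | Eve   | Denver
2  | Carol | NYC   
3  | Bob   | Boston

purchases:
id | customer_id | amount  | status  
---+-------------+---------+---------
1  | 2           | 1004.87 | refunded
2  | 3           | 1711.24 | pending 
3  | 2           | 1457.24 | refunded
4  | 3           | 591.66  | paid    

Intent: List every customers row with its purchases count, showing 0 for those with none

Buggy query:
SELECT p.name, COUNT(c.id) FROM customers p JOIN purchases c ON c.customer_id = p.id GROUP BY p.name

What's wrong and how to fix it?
Bug: INNER JOIN drops customers rows that have no matching purchases rows

Fix: Switch to LEFT JOIN to retain unmatched parent rows

Corrected query:
SELECT p.name, COUNT(c.id) FROM customers p LEFT JOIN purchases c ON c.customer_id = p.id GROUP BY p.name

Result:
name  | COUNT(c.id)
------+------------
Bob   | 2          
Carol | 2          
Eve   | 0          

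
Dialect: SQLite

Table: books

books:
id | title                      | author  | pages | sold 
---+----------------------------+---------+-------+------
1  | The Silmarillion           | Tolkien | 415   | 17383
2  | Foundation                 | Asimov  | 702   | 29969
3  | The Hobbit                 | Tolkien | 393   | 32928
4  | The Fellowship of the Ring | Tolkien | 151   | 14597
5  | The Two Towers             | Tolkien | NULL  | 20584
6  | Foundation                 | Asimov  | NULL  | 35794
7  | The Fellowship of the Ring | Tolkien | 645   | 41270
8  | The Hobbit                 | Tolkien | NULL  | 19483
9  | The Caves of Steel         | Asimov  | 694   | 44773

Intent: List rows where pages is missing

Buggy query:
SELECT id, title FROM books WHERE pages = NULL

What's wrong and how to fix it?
Bug: Comparing to NULL with '=' never matches; NULL = NULL is unknown, not true

Fix: Use IS NULL to test for NULL

Corrected query:
SELECT id, title FROM books WHERE pages IS NULL

Result:
id | title         
---+---------------
5  | The Two Towers
6  | Foundation    
8  | The Hobbit    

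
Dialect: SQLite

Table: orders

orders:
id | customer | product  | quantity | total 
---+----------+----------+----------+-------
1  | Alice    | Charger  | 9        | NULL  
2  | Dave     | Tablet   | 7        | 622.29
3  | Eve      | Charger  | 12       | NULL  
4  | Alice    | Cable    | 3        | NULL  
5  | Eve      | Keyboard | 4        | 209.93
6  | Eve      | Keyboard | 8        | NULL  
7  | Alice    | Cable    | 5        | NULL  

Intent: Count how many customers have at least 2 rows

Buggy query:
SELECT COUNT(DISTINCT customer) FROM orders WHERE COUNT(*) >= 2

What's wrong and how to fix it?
Bug: WHERE filters individual rows, not groups, so a group-level COUNT is invalid there

Fix: Group first with HAVING COUNT(*) >= 2, then COUNT the resulting groups

Corrected query:
SELECT COUNT(*) FROM (SELECT customer FROM orders GROUP BY customer HAVING COUNT(*) >= 2)

Result:
COUNT(*)
--------
2       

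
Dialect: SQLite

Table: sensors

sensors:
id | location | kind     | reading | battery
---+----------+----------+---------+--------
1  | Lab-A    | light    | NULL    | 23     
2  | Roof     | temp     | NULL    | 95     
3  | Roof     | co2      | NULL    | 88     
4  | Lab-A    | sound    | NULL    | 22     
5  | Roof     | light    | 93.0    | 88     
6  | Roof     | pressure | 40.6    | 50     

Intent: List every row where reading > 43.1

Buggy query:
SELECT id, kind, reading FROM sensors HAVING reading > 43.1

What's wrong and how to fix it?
Bug: HAVING filters the output of aggregation, but this query has no GROUP BY and no aggregate functions, so SQLite rejects it (HAVING clause on a non-aggregate query); the condition here is per row

Fix: Use WHERE for row-level filtering

Corrected query:
SELECT id, kind, reading FROM sensors WHERE reading > 43.1

Result:
id | kind  | reading
---+-------+--------
5  | light | 93     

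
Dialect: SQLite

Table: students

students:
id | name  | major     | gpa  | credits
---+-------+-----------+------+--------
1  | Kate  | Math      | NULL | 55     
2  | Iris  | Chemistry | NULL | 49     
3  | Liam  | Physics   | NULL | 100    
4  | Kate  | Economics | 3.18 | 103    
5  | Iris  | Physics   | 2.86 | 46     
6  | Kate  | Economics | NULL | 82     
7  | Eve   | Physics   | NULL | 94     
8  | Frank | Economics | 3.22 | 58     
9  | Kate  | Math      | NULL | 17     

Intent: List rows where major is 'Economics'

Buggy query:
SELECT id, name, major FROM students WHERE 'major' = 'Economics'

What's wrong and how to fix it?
Bug: 'major' in single quotes is a string literal, not the column; the comparison is literal-vs-literal and never true

Fix: Reference the column as major without single quotes

Corrected query:
SELECT id, name, major FROM students WHERE major = 'Economics'

Result:
id | name  | major    
---+-------+----------
4  | Kate  | Economics
6  | Kate  | Economics
8  | Frank | Economics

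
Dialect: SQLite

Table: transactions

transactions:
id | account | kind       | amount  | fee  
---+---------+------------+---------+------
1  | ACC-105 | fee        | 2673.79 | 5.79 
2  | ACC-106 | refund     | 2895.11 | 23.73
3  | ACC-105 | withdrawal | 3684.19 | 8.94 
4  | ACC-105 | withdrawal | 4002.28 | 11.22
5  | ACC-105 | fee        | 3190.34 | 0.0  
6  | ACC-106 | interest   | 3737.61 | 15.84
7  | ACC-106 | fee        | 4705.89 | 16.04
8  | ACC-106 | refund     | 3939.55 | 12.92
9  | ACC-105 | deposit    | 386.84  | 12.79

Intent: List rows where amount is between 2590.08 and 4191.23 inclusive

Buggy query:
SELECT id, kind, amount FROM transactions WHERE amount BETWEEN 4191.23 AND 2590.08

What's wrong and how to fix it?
Bug: The bounds are reversed; BETWEEN a AND b requires a <= b to match anything

Fix: Swap the bounds so the smaller value comes first

Corrected query:
SELECT id, kind, amount FROM transactions WHERE amount BETWEEN 2590.08 AND 4191.23

Result:
id | kind       | amount 
---+------------+--------
1  | fee        | 2673.79
2  | refund     | 2895.11
3  | withdrawal | 3684.19
4  | withdrawal | 4002.28
5  | fee        | 3190.34
6  | interest   | 3737.61
8  | refund     | 3939.55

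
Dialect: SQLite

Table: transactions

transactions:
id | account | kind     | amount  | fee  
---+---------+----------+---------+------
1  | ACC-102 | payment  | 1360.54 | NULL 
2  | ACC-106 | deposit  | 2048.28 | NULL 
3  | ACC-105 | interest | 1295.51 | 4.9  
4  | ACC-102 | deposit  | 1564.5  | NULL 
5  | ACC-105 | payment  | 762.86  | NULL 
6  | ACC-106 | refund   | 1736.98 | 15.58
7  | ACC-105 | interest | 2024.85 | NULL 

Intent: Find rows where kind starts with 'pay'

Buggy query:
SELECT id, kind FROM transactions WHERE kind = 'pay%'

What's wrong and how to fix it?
Bug: Wildcards only work with LIKE; '=' treats '%' as a literal character

Fix: Use LIKE for wildcard pattern matching

Corrected query:
SELECT id, kind FROM transactions WHERE kind LIKE 'pay%'

Result:
id | kind   
---+--------
1  | payment
5  | payment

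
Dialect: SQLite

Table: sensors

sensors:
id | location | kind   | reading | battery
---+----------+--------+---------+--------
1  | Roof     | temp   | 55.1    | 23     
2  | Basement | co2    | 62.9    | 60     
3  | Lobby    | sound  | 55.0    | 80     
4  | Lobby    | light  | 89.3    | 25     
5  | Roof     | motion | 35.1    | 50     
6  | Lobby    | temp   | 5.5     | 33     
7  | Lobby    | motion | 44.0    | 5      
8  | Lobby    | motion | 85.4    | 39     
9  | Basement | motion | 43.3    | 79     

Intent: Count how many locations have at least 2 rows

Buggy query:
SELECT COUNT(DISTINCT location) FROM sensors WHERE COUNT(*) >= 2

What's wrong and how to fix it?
Bug: WHERE filters individual rows, not groups, so a group-level COUNT is invalid there

Fix: Group first with HAVING COUNT(*) >= 2, then COUNT the resulting groups

Corrected query:
SELECT COUNT(*) FROM (SELECT location FROM sensors GROUP BY location HAVING COUNT(*) >= 2)

Result:
COUNT(*)
--------
3       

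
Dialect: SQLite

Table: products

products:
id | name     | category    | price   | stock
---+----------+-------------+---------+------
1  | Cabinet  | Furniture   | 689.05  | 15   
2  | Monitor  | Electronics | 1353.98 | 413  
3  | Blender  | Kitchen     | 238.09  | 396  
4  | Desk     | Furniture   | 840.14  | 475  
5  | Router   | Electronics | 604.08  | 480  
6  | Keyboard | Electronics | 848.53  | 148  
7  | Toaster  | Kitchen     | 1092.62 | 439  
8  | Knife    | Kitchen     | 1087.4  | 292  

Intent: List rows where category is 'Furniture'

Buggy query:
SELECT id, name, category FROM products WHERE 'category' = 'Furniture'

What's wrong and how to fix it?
Bug: 'category' in single quotes is a string literal, not the column; the comparison is literal-vs-literal and never true

Fix: Reference the column as category without single quotes

Corrected query:
SELECT id, name, category FROM products WHERE category = 'Furniture'

Result:
id | name    | category 
---+---------+----------
1  | Cabinet | Furniture
4  | Desk    | Furniture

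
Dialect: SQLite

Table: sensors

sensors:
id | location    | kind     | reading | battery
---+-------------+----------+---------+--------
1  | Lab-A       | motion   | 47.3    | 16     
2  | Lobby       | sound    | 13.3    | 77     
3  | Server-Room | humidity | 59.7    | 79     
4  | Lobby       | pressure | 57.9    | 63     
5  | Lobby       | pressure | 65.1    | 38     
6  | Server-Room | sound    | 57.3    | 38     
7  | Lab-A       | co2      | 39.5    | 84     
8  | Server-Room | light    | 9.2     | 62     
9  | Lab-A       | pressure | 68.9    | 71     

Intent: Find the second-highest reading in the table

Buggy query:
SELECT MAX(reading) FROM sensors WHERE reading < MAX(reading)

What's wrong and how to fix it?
Bug: MAX(reading) on the right of the comparison is an aggregate-in-WHERE error

Fix: Compute the overall MAX in a subquery, then take MAX of rows below it

Corrected query:
SELECT MAX(reading) FROM sensors WHERE reading < (SELECT MAX(reading) FROM sensors)

Result:
MAX(reading)
------------
65.1        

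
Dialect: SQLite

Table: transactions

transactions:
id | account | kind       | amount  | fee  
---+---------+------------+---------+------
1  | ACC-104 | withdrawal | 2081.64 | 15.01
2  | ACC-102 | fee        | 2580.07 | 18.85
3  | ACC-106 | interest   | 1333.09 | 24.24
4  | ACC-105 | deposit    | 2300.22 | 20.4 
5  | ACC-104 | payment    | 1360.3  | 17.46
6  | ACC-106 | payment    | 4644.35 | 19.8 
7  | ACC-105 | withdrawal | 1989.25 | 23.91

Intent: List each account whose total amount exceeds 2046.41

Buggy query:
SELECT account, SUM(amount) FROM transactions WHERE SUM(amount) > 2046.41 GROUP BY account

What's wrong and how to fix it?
Bug: SUM(amount) is an aggregate, but WHERE filters rows before aggregation

Fix: Use HAVING (which filters groups after aggregation) instead of WHERE

Corrected query:
SELECT account, SUM(amount) FROM transactions GROUP BY account HAVING SUM(amount) > 2046.41

Result:
account | SUM(amount)
--------+------------
ACC-102 | 2580.07    
ACC-104 | 3441.94    
ACC-105 | 4289.47    
ACC-106 | 5977.44    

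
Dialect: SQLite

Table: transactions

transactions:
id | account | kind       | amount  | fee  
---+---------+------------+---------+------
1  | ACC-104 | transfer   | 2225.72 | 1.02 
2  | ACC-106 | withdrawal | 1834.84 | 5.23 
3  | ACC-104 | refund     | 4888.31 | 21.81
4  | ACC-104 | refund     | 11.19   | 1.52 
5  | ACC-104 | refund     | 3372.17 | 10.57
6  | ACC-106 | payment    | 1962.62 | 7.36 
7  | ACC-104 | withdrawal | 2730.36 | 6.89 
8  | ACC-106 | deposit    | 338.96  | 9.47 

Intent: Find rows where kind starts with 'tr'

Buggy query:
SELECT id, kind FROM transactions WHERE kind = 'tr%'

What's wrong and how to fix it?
Bug: Wildcards only work with LIKE; '=' treats '%' as a literal character

Fix: Use LIKE for wildcard pattern matching

Corrected query:
SELECT id, kind FROM transactions WHERE kind LIKE 'tr%'

Result:
id | kind    
---+---------
1  | transfer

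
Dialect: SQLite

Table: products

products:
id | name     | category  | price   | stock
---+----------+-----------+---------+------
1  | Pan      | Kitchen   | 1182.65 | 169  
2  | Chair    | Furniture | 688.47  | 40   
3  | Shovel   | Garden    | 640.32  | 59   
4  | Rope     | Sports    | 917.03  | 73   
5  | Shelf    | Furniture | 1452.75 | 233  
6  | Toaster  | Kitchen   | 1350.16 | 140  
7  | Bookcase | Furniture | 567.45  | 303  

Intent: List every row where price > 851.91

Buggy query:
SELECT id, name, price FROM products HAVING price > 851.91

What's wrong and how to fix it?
Bug: This is a non-aggregate query (no GROUP BY, no aggregates), so in SQLite the HAVING clause is invalid here; a row-level condition belongs in WHERE

Fix: Replace HAVING with WHERE since the condition applies to individual rows

Corrected query:
SELECT id, name, price FROM products WHERE price > 851.91

Result:
id | name    | price  
---+---------+--------
1  | Pan     | 1182.65
4  | Rope    | 917.03 
5  | Shelf   | 1452.75
6  | Toaster | 1350.16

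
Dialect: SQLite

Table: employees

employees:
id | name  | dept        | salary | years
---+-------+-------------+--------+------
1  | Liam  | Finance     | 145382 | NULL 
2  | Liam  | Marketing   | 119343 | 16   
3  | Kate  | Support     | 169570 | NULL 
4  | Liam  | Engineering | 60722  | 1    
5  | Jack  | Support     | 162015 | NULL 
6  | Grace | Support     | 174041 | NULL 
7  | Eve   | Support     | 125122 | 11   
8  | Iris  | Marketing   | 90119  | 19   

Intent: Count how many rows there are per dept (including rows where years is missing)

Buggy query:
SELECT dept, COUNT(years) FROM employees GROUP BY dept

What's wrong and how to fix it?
Bug: COUNT(column) counts non-NULL values only; rows with NULL years aren't counted

Fix: Replace COUNT(years) with COUNT(*)

Corrected query:
SELECT dept, COUNT(*) FROM employees GROUP BY dept

Result:
dept        | COUNT(*)
------------+---------
Engineering | 1       
Finance     | 1       
Marketing   | 2       
Support     | 4       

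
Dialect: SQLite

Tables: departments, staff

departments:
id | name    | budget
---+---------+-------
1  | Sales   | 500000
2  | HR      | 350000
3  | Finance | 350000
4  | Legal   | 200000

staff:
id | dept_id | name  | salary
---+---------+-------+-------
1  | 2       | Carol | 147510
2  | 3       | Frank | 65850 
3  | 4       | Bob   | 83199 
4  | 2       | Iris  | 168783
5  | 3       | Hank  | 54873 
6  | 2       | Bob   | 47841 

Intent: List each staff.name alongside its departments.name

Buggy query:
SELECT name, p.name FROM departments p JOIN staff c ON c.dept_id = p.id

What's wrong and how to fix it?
Bug: 'name' exists in both joined tables, so the database can't tell which one is meant

Fix: Qualify the column with its table alias (c.name)

Corrected query:
SELECT c.name, p.name FROM departments p JOIN staff c ON c.dept_id = p.id

Result:
name  | name   
------+--------
Carol | HR     
Frank | Finance
Bob   | Legal  
Iris  | HR     
Hank  | Finance
Bob   | HR     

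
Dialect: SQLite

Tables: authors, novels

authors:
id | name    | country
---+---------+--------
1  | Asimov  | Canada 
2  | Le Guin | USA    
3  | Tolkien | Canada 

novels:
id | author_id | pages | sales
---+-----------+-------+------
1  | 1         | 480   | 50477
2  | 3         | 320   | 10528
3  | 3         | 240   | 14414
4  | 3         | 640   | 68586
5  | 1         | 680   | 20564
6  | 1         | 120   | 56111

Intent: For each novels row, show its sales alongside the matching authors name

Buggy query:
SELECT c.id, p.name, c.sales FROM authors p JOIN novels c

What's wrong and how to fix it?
Bug: Missing join condition: each novels row is matched to all authors rows instead of just its own

Fix: Add ON c.author_id = p.id to the JOIN

Corrected query:
SELECT c.id, p.name, c.sales FROM authors p JOIN novels c ON c.author_id = p.id

Result:
id | name    | sales
---+---------+------
1  | Asimov  | 50477
2  | Tolkien | 10528
3  | Tolkien | 14414
4  | Tolkien | 68586
5  | Asimov  | 20564
6  | Asimov  | 56111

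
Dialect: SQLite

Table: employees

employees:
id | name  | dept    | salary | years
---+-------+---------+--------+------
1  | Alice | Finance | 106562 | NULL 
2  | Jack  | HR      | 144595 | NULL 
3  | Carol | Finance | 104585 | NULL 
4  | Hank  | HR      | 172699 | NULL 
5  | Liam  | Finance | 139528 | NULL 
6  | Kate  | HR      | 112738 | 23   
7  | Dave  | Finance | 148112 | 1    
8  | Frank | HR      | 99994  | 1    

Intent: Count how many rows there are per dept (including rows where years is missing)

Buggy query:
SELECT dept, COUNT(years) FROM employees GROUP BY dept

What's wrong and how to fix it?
Bug: COUNT(column) counts non-NULL values only; rows with NULL years aren't counted

Fix: Use COUNT(*) to count all rows regardless of NULL

Corrected query:
SELECT dept, COUNT(*) FROM employees GROUP BY dept

Result:
dept    | COUNT(*)
--------+---------
Finance | 4       
HR      | 4       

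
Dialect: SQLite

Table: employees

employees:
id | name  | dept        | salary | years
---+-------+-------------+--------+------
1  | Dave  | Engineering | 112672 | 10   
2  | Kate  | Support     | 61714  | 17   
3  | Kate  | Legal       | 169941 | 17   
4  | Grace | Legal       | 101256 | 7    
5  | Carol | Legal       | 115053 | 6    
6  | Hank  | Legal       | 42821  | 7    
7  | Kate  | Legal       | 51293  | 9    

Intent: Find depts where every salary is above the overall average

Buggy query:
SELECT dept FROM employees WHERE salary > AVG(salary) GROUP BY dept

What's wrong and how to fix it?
Bug: AVG() is an aggregate; it can't sit directly in WHERE

Fix: Use a subquery for AVG and a HAVING MIN(...) filter so the condition holds for every row in the group

Corrected query:
SELECT dept FROM employees GROUP BY dept HAVING MIN(salary) > (SELECT AVG(salary) FROM employees)

Result:
dept       
-----------
Engineering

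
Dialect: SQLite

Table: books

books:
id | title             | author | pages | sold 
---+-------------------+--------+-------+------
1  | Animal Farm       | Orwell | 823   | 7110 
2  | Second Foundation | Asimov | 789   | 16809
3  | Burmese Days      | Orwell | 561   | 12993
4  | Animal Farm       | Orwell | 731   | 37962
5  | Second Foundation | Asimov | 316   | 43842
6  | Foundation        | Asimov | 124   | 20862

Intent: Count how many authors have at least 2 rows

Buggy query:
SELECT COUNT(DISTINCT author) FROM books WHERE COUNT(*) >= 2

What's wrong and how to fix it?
Bug: WHERE filters individual rows, not groups, so a group-level COUNT is invalid there

Fix: Use a subquery that GROUPs and filters with HAVING, then count its rows

Corrected query:
SELECT COUNT(*) FROM (SELECT author FROM books GROUP BY author HAVING COUNT(*) >= 2)

Result:
COUNT(*)
--------
2       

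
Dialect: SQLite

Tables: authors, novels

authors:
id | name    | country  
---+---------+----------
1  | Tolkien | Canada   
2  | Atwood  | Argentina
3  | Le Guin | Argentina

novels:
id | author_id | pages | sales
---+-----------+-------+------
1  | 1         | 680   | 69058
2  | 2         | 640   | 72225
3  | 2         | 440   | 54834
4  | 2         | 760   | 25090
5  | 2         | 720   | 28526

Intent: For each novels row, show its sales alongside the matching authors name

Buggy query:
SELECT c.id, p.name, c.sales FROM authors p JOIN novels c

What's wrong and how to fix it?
Bug: JOIN with no ON clause produces a cartesian product; every novels row pairs with every authors row

Fix: Add ON c.author_id = p.id to the JOIN

Corrected query:
SELECT c.id, p.name, c.sales FROM authors p JOIN novels c ON c.author_id = p.id

Result:
id | name    | sales
---+---------+------
1  | Tolkien | 69058
2  | Atwood  | 72225
3  | Atwood  | 54834
4  | Atwood  | 25090
5  | Atwood  | 28526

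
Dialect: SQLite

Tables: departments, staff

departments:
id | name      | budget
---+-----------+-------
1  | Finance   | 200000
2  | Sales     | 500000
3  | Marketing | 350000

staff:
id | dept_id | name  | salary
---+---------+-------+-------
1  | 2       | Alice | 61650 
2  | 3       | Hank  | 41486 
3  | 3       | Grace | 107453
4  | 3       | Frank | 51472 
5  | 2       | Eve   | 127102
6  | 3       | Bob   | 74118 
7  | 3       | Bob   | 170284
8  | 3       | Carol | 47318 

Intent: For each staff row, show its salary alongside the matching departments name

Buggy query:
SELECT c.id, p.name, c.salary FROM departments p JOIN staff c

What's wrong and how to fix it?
Bug: Missing join condition: each staff row is matched to all departments rows instead of just its own

Fix: Add ON c.dept_id = p.id to the JOIN

Corrected query:
SELECT c.id, p.name, c.salary FROM departments p JOIN staff c ON c.dept_id = p.id

Result:
id | name      | salary
---+-----------+-------
1  | Sales     | 61650 
2  | Marketing | 41486 
3  | Marketing | 107453
4  | Marketing | 51472 
5  | Sales     | 127102
6  | Marketing | 74118 
7  | Marketing | 170284
8  | Marketing | 47318 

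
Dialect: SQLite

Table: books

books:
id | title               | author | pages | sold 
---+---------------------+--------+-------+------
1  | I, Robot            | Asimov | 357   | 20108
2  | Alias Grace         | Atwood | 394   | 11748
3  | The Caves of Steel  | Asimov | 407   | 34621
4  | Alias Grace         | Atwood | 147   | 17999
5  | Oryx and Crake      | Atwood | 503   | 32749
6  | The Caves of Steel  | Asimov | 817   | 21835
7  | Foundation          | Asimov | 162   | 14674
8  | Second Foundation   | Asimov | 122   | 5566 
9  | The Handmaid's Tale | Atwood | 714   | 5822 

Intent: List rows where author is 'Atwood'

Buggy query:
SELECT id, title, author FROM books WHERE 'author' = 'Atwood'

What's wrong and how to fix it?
Bug: 'author' in single quotes is a string literal, not the column; the comparison is literal-vs-literal and never true

Fix: Reference the column as author without single quotes

Corrected query:
SELECT id, title, author FROM books WHERE author = 'Atwood'

Result:
id | title               | author
---+---------------------+-------
2  | Alias Grace         | Atwood
4  | Alias Grace         | Atwood
5  | Oryx and Crake      | Atwood
9  | The Handmaid's Tale | Atwood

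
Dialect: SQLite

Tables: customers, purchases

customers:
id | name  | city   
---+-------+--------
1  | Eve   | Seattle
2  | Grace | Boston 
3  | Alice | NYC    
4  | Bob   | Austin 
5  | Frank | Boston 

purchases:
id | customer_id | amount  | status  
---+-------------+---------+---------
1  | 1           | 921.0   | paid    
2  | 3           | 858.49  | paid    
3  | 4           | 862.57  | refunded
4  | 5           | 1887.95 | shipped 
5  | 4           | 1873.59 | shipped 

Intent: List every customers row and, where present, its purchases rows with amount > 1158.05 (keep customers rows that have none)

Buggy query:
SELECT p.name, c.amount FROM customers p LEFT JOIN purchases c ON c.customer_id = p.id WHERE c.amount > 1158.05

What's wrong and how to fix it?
Bug: A WHERE condition on the right-hand table after LEFT JOIN drops unmatched parents

Fix: Move the right-table condition into the ON clause so unmatched parents are kept

Corrected query:
SELECT p.name, c.amount FROM customers p LEFT JOIN purchases c ON c.customer_id = p.id AND c.amount > 1158.05

Result:
name  | amount 
------+--------
Eve   | NULL   
Grace | NULL   
Alice | NULL   
Bob   | 1873.59
Frank | 1887.95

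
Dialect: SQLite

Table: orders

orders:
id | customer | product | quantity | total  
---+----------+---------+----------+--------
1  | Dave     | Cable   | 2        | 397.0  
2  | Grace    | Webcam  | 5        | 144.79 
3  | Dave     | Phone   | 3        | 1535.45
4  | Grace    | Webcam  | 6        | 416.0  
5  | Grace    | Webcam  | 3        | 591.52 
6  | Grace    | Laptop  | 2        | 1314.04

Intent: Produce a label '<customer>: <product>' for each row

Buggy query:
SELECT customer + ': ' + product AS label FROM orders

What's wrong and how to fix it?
Bug: SQLite uses || for string concatenation; + coerces text to numbers (yielding 0)

Fix: Use the || operator for string concatenation

Corrected query:
SELECT customer || ': ' || product AS label FROM orders

Result:
label        
-------------
Dave: Cable  
Grace: Webcam
Dave: Phone  
Grace: Webcam
Grace: Webcam
Grace: Laptop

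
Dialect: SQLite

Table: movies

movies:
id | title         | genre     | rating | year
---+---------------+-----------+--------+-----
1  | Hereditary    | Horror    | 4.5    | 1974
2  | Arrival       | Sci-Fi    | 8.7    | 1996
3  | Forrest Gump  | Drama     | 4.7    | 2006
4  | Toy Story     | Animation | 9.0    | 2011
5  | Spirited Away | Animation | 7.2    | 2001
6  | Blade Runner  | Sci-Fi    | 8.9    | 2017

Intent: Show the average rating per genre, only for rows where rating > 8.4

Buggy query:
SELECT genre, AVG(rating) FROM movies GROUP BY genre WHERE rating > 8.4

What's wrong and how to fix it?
Bug: WHERE cannot follow GROUP BY

Fix: Move the WHERE clause before GROUP BY

Corrected query:
SELECT genre, AVG(rating) FROM movies WHERE rating > 8.4 GROUP BY genre

Result:
genre     | AVG(rating)
----------+------------
Animation | 9          
Sci-Fi    | 8.8        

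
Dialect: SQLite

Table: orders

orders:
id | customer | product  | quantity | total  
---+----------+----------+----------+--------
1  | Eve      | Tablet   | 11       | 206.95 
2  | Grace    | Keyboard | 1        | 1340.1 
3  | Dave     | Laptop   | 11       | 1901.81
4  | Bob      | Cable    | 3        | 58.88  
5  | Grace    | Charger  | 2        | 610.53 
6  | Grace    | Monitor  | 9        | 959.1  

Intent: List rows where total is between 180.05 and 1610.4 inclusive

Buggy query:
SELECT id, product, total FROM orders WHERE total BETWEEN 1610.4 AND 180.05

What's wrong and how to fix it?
Bug: BETWEEN expects the lower bound first; with 1610.4 AND 180.05 the range is empty

Fix: Write BETWEEN 180.05 AND 1610.4

Corrected query:
SELECT id, product, total FROM orders WHERE total BETWEEN 180.05 AND 1610.4

Result:
id | product  | total 
---+----------+-------
1  | Tablet   | 206.95
2  | Keyboard | 1340.1
5  | Charger  | 610.53
6  | Monitor  | 959.1 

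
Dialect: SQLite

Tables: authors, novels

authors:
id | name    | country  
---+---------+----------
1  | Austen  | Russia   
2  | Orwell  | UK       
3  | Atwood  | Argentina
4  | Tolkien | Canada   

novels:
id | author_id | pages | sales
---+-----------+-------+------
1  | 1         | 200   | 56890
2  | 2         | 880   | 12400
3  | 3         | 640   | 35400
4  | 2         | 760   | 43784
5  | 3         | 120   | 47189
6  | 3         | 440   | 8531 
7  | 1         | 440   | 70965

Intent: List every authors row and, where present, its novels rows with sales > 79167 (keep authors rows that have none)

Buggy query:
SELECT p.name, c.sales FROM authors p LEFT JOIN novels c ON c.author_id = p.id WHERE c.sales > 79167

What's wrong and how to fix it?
Bug: A WHERE condition on the right-hand table after LEFT JOIN drops unmatched parents

Fix: Put 'c.sales > 79167' in the JOIN's ON clause instead of WHERE

Corrected query:
SELECT p.name, c.sales FROM authors p LEFT JOIN novels c ON c.author_id = p.id AND c.sales > 79167

Result:
name    | sales
--------+------
Austen  | NULL 
Orwell  | NULL 
Atwood  | NULL 
Tolkien | NULL 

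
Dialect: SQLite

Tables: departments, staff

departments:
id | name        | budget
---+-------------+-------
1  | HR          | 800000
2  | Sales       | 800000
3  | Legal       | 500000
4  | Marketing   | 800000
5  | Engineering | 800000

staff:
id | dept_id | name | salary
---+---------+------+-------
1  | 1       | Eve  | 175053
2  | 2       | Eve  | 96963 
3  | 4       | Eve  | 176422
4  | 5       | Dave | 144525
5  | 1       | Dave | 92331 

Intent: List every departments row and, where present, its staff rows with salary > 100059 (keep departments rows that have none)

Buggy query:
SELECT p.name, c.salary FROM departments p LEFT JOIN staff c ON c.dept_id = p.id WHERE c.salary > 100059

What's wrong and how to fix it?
Bug: Filtering c.salary in WHERE discards the NULL rows produced by LEFT JOIN, turning it into an inner join

Fix: Move the right-table condition into the ON clause so unmatched parents are kept

Corrected query:
SELECT p.name, c.salary FROM departments p LEFT JOIN staff c ON c.dept_id = p.id AND c.salary > 100059

Result:
name        | salary
------------+-------
HR          | 175053
Sales       | NULL  
Legal       | NULL  
Marketing   | 176422
Engineering | 144525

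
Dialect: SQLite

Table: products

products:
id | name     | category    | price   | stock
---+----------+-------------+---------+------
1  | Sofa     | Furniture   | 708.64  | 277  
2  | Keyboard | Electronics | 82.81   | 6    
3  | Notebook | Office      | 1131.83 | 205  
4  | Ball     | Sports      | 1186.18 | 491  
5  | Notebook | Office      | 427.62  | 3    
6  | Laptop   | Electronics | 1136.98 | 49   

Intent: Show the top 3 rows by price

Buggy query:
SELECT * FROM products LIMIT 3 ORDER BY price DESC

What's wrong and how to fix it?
Bug: ORDER BY cannot follow LIMIT; LIMIT is the final clause

Fix: Sort with ORDER BY, then apply LIMIT

Corrected query:
SELECT * FROM products ORDER BY price DESC LIMIT 3

Result:
id | name     | category    | price   | stock
---+----------+-------------+---------+------
4  | Ball     | Sports      | 1186.18 | 491  
6  | Laptop   | Electronics | 1136.98 | 49   
3  | Notebook | Office      | 1131.83 | 205  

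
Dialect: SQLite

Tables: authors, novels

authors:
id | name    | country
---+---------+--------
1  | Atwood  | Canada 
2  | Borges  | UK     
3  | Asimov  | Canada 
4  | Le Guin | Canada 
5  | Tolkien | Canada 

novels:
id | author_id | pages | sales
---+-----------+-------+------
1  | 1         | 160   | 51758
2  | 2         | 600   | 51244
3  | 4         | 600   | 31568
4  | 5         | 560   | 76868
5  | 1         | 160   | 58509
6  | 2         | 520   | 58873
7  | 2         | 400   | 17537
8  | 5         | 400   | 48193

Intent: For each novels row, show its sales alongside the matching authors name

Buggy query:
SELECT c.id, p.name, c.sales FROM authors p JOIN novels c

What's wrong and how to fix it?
Bug: JOIN with no ON clause produces a cartesian product; every novels row pairs with every authors row

Fix: Add ON c.author_id = p.id to the JOIN

Corrected query:
SELECT c.id, p.name, c.sales FROM authors p JOIN novels c ON c.author_id = p.id

Result:
id | name    | sales
---+---------+------
1  | Atwood  | 51758
2  | Borges  | 51244
3  | Le Guin | 31568
4  | Tolkien | 76868
5  | Atwood  | 58509
6  | Borges  | 58873
7  | Borges  | 17537
8  | Tolkien | 48193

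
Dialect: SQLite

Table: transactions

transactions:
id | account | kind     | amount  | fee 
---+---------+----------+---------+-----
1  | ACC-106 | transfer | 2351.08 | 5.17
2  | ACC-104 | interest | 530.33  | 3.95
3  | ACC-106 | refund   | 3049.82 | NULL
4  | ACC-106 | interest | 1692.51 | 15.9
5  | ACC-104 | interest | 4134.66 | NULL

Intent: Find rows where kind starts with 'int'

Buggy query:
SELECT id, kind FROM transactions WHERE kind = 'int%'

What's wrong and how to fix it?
Bug: '=' compares the literal string including the % character; pattern matching needs LIKE

Fix: Use LIKE for wildcard pattern matching

Corrected query:
SELECT id, kind FROM transactions WHERE kind LIKE 'int%'

Result:
id | kind    
---+---------
2  | interest
4  | interest
5  | interest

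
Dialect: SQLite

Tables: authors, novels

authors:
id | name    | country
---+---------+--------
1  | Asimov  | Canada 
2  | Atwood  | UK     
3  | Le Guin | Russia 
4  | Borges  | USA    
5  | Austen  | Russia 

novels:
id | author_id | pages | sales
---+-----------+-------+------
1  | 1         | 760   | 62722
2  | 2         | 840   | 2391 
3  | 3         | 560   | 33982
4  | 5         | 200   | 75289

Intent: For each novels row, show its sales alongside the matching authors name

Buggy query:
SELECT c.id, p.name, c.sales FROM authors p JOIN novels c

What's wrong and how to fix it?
Bug: Missing join condition: each novels row is matched to all authors rows instead of just its own

Fix: Add ON c.author_id = p.id to the JOIN

Corrected query:
SELECT c.id, p.name, c.sales FROM authors p JOIN novels c ON c.author_id = p.id

Result:
id | name    | sales
---+---------+------
1  | Asimov  | 62722
2  | Atwood  | 2391 
3  | Le Guin | 33982
4  | Austen  | 75289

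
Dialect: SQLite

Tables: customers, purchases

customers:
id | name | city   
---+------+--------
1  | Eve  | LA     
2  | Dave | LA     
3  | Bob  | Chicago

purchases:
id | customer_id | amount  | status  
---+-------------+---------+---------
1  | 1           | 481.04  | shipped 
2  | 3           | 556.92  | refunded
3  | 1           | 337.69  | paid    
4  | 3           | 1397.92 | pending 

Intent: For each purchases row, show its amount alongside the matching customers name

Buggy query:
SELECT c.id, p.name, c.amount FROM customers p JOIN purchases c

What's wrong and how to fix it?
Bug: Missing join condition: each purchases row is matched to all customers rows instead of just its own

Fix: Add ON c.customer_id = p.id to the JOIN

Corrected query:
SELECT c.id, p.name, c.amount FROM customers p JOIN purchases c ON c.customer_id = p.id

Result:
id | name | amount 
---+------+--------
1  | Eve  | 481.04 
2  | Bob  | 556.92 
3  | Eve  | 337.69 
4  | Bob  | 1397.92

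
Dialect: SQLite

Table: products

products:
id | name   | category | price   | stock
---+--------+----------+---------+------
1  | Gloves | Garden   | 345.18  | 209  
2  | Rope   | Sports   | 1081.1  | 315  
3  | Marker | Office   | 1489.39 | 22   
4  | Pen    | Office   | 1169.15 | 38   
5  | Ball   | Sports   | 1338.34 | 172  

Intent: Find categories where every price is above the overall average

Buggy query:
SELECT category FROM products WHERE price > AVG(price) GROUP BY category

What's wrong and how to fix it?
Bug: WHERE evaluates per row before aggregation, so AVG() is unavailable

Fix: Compute the overall average in a scalar subquery and compare each group's MIN against it in HAVING

Corrected query:
SELECT category FROM products GROUP BY category HAVING MIN(price) > (SELECT AVG(price) FROM products)

Result:
category
--------
Office  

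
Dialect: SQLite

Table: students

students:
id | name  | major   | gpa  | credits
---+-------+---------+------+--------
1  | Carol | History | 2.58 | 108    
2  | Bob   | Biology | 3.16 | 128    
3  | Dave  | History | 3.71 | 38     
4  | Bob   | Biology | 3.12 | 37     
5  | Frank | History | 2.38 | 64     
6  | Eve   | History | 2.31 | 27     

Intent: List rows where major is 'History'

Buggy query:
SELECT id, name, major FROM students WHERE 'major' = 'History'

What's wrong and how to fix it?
Bug: 'major' in single quotes is a string literal, not the column; the comparison is literal-vs-literal and never true

Fix: Remove the quotes around the column name (or use double quotes for an identifier)

Corrected query:
SELECT id, name, major FROM students WHERE major = 'History'

Result:
id | name  | major  
---+-------+--------
1  | Carol | History
3  | Dave  | History
5  | Frank | History
6  | Eve   | History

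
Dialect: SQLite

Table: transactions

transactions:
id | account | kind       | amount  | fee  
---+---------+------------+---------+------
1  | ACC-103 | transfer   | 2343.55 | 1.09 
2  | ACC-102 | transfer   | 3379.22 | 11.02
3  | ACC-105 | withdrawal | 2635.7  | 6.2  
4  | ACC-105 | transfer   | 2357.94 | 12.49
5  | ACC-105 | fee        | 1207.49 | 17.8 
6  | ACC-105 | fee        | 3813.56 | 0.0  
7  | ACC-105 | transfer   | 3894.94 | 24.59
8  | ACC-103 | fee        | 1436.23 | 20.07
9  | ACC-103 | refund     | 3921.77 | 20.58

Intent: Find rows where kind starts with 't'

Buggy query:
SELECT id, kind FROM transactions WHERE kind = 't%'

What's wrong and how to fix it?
Bug: Wildcards only work with LIKE; '=' treats '%' as a literal character

Fix: Use LIKE for wildcard pattern matching

Corrected query:
SELECT id, kind FROM transactions WHERE kind LIKE 't%'

Result:
id | kind    
---+---------
1  | transfer
2  | transfer
4  | transfer
7  | transfer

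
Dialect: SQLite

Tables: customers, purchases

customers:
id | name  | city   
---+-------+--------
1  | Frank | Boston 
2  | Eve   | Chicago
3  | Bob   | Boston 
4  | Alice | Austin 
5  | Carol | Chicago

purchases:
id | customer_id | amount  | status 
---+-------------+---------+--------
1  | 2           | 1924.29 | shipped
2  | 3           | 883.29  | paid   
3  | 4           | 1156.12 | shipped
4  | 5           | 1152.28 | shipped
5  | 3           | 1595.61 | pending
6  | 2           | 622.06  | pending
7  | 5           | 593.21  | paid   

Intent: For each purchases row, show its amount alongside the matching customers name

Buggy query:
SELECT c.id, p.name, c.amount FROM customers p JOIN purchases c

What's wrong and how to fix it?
Bug: Missing join condition: each purchases row is matched to all customers rows instead of just its own

Fix: Specify the join condition linking the foreign key to the parent id

Corrected query:
SELECT c.id, p.name, c.amount FROM customers p JOIN purchases c ON c.customer_id = p.id

Result:
id | name  | amount 
---+-------+--------
1  | Eve   | 1924.29
2  | Bob   | 883.29 
3  | Alice | 1156.12
4  | Carol | 1152.28
5  | Bob   | 1595.61
6  | Eve   | 622.06 
7  | Carol | 593.21 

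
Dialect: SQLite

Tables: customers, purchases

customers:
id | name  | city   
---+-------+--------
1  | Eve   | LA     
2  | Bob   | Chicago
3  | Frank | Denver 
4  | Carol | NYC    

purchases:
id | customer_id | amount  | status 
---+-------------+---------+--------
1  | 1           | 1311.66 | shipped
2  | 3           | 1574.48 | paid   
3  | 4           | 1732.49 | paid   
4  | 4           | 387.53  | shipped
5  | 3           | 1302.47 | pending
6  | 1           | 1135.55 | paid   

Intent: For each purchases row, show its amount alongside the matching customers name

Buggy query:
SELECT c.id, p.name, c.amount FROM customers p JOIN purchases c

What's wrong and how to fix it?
Bug: Missing join condition: each purchases row is matched to all customers rows instead of just its own

Fix: Specify the join condition linking the foreign key to the parent id

Corrected query:
SELECT c.id, p.name, c.amount FROM customers p JOIN purchases c ON c.customer_id = p.id

Result:
id | name  | amount 
---+-------+--------
1  | Eve   | 1311.66
2  | Frank | 1574.48
3  | Carol | 1732.49
4  | Carol | 387.53 
5  | Frank | 1302.47
6  | Eve   | 1135.55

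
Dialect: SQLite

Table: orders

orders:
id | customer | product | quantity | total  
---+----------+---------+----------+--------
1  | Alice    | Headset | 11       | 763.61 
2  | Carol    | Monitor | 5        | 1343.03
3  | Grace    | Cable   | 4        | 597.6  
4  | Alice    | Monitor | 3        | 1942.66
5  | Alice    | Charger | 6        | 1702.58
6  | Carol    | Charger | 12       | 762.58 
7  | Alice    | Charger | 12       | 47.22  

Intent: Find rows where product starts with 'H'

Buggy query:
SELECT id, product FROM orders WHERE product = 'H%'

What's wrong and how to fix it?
Bug: '=' compares the literal string including the % character; pattern matching needs LIKE

Fix: Replace '=' with LIKE so 'H%' is treated as a pattern

Corrected query:
SELECT id, product FROM orders WHERE product LIKE 'H%'

Result:
id | product
---+--------
1  | Headset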